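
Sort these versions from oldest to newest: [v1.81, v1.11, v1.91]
[v1.11, v1.81, v1.91]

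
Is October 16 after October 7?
Yes. Day 16 comes after day 7 in October — this is a date comparison, not a decimal one (the decimal 10.16 would be smaller than 10.7).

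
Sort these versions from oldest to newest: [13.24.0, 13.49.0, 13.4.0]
[13.4.0, 13.24.0, 13.49.0]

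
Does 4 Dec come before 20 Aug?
No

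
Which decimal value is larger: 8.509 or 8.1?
8.509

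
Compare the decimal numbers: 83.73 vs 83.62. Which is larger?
83.73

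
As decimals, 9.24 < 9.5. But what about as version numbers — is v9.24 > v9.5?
True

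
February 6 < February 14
True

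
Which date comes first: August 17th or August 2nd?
August 2nd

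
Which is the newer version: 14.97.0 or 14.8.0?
14.97.0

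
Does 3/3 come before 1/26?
No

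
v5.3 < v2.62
False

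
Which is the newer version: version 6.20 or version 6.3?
version 6.20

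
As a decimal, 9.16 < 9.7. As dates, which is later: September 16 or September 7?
September 16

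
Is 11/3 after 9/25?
Yes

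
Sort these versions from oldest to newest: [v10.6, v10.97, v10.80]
[v10.6, v10.80, v10.97]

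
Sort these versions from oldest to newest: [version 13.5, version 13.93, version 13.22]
[version 13.5, version 13.22, version 13.93]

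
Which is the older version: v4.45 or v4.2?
v4.2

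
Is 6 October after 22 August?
Yes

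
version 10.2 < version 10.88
True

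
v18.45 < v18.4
False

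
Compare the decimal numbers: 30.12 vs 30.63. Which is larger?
30.63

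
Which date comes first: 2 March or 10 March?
2 March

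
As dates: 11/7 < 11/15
True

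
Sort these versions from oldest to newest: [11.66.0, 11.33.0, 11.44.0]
[11.33.0, 11.44.0, 11.66.0]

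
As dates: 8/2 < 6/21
False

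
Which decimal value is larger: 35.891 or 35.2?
35.891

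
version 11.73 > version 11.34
True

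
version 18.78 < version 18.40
False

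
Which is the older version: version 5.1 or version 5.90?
version 5.1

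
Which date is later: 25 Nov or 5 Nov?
25 Nov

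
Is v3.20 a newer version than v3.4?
Yes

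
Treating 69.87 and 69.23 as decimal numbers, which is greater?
69.87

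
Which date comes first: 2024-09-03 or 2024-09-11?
2024-09-03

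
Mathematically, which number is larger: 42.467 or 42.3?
42.467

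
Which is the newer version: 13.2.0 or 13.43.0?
13.43.0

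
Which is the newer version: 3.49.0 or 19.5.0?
19.5.0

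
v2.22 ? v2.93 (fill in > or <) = <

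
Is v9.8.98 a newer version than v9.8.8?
Yes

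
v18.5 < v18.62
True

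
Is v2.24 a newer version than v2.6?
Yes. Version numbers are compared segment by segment as integers, not as decimals: minor version 24 > 6, so v2.24 > v2.6 (even though the decimal 2.24 < 2.6).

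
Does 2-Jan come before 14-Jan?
Yes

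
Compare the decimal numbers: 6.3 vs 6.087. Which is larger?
6.3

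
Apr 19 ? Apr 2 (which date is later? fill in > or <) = >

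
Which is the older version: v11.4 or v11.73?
v11.4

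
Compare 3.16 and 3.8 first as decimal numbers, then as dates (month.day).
As decimals: 3.16 < 3.8. As dates: 3/16 is later than 3/8 (day 16 > day 8).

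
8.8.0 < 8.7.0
False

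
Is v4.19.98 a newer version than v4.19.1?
Yes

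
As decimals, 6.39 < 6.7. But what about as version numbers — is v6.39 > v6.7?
True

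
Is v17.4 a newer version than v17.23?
No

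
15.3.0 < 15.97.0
True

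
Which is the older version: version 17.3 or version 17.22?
version 17.3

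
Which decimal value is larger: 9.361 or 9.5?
9.5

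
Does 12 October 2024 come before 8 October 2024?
No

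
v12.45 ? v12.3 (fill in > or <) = >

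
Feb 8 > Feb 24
False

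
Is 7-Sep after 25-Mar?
Yes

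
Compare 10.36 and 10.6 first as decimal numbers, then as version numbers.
As decimals: 10.36 < 10.6. As versions: v10.36 > v10.6 (minor version 36 > 6).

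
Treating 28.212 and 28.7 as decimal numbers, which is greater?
28.7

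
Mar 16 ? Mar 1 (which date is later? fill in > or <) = >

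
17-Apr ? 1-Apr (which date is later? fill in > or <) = >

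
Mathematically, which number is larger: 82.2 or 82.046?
82.2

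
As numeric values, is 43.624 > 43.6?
True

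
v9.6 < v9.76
True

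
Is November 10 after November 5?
Yes. Day 10 comes after day 5 in November — this is a date comparison, not a decimal one (the decimal 11.10 would be smaller than 11.5).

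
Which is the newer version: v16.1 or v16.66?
v16.66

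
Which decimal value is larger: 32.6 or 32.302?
32.6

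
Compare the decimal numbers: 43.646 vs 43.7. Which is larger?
43.7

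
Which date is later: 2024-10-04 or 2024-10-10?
2024-10-10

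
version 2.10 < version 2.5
False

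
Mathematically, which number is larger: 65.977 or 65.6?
65.977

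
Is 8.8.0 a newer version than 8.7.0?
Yes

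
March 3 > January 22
True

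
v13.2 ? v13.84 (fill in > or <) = <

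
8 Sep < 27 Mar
False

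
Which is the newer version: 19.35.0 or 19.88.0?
19.88.0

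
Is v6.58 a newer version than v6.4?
Yes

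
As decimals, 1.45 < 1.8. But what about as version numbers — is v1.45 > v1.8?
True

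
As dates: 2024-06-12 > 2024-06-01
True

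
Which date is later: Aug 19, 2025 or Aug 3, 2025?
Aug 19, 2025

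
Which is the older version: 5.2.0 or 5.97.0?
5.2.0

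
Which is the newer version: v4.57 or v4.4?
v4.57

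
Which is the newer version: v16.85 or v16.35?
v16.85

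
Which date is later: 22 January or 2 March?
2 March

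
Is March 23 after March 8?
Yes. Day 23 comes after day 8 in March — this is a date comparison, not a decimal one (the decimal 3.23 would be smaller than 3.8).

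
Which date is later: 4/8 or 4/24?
4/24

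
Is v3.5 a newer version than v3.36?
No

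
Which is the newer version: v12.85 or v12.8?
v12.85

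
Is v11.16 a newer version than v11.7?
Yes. Version numbers are compared segment by segment as integers, not as decimals: minor version 16 > 7, so v11.16 > v11.7 (even though the decimal 11.16 < 11.7).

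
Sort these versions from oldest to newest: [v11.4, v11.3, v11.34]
[v11.3, v11.4, v11.34]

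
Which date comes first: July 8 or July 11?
July 8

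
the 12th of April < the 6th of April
False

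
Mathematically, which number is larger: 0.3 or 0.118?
0.3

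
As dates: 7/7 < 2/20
False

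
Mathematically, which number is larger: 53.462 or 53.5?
53.5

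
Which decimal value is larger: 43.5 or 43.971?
43.971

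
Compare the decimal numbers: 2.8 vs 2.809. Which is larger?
2.809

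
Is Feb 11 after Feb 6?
Yes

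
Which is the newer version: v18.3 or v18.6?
v18.6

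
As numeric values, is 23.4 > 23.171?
True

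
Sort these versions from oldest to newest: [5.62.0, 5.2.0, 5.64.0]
[5.2.0, 5.62.0, 5.64.0]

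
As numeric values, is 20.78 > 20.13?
True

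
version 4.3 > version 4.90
False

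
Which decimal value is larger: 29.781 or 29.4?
29.781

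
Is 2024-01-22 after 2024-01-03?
Yes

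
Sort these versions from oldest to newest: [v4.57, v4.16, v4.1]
[v4.1, v4.16, v4.57]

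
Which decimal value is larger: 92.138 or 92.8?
92.8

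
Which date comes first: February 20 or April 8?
February 20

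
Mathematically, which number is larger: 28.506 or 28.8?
28.8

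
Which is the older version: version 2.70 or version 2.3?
version 2.3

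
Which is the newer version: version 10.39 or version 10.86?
version 10.86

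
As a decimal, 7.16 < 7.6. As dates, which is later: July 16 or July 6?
July 16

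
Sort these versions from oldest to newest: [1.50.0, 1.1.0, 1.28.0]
[1.1.0, 1.28.0, 1.50.0]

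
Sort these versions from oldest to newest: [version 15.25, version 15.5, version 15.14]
[version 15.5, version 15.14, version 15.25]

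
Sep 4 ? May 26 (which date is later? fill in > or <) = >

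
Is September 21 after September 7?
Yes. Day 21 comes after day 7 in September — this is a date comparison, not a decimal one (the decimal 9.21 would be smaller than 9.7).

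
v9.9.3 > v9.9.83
False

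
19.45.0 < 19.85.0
True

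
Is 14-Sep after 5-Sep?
Yes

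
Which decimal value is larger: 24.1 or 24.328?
24.328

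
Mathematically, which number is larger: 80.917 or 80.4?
80.917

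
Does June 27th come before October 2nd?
Yes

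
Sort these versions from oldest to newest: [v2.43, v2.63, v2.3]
[v2.3, v2.43, v2.63]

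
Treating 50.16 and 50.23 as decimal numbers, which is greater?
50.23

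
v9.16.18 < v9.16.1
False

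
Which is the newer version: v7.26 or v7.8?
v7.26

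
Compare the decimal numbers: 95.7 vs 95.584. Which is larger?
95.7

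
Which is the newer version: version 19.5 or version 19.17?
version 19.17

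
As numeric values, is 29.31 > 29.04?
True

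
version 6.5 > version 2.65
True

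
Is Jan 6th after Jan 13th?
No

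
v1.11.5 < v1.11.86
True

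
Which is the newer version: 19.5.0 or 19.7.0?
19.7.0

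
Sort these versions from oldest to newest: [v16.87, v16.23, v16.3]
[v16.3, v16.23, v16.87]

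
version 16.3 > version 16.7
False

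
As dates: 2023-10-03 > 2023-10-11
False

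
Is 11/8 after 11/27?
No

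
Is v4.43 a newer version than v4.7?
Yes. Version numbers are compared segment by segment as integers, not as decimals: minor version 43 > 7, so v4.43 > v4.7 (even though the decimal 4.43 < 4.7).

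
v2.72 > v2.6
True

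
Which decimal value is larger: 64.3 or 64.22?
64.3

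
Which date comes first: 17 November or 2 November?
2 November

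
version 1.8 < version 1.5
False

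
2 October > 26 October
False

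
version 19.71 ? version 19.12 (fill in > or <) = >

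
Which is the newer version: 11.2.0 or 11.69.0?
11.69.0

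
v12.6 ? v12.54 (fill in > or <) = <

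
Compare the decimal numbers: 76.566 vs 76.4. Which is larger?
76.566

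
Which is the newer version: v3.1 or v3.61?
v3.61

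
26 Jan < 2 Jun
True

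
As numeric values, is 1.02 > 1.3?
False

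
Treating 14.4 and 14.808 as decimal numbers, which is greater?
14.808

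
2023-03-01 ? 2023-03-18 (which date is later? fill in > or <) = <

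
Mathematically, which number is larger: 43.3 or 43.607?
43.607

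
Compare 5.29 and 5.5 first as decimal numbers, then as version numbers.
As decimals: 5.29 < 5.5. As versions: v5.29 > v5.5 (minor version 29 > 5).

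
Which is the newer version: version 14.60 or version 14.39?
version 14.60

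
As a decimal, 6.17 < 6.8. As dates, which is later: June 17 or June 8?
June 17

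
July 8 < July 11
True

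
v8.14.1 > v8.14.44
False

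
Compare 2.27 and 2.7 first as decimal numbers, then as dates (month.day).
As decimals: 2.27 < 2.7. As dates: 2/27 is later than 2/7 (day 27 > day 7).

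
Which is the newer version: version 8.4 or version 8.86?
version 8.86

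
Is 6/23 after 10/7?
No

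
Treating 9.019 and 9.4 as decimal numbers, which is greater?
9.4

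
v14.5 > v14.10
False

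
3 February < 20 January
False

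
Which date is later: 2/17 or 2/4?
2/17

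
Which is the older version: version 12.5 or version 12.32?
version 12.5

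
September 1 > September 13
False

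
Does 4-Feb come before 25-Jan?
No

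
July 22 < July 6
False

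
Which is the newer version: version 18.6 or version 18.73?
version 18.73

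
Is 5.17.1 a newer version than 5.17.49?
No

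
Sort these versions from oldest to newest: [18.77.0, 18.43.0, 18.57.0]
[18.43.0, 18.57.0, 18.77.0]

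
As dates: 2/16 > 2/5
True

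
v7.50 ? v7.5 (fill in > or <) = >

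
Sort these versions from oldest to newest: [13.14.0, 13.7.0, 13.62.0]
[13.7.0, 13.14.0, 13.62.0]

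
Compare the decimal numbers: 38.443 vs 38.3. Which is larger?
38.443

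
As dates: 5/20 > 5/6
True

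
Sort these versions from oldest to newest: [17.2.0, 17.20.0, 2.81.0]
[2.81.0, 17.2.0, 17.20.0]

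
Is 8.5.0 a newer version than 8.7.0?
No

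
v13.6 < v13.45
True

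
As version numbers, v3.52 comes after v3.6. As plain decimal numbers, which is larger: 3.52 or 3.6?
3.6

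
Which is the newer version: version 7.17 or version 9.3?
version 9.3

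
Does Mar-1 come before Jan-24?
No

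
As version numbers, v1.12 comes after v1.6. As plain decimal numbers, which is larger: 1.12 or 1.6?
1.6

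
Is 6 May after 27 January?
Yes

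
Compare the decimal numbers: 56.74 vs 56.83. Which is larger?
56.83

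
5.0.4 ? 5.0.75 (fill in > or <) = <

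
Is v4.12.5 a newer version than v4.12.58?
No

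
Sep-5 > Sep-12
False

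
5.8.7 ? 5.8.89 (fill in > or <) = <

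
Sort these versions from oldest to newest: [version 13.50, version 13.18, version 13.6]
[version 13.6, version 13.18, version 13.50]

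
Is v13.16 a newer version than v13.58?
No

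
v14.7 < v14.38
True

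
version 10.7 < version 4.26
False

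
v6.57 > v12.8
False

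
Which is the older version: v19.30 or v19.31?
v19.30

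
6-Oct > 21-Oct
False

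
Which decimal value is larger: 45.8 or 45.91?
45.91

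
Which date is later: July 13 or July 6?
July 13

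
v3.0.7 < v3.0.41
True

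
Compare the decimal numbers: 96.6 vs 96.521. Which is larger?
96.6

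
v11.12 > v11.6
True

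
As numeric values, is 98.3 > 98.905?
False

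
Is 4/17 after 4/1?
Yes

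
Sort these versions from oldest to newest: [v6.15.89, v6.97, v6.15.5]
[v6.15.5, v6.15.89, v6.97]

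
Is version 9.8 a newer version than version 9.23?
No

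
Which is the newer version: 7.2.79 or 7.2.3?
7.2.79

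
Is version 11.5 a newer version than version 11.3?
Yes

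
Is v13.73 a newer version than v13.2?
Yes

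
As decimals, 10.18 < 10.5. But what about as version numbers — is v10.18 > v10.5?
True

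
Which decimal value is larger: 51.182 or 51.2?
51.2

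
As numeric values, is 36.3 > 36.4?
False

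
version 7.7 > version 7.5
True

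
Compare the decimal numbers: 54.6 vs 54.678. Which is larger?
54.678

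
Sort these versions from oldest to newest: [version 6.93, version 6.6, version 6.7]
[version 6.6, version 6.7, version 6.93]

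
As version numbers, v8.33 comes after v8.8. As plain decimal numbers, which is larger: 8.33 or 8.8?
8.8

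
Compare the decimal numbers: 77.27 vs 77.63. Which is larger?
77.63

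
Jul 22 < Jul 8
False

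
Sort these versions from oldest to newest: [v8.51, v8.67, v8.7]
[v8.7, v8.51, v8.67]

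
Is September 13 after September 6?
Yes. Day 13 comes after day 6 in September — this is a date comparison, not a decimal one (the decimal 9.13 would be smaller than 9.6).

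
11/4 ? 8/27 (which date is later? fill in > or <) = >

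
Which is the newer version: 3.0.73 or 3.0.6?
3.0.73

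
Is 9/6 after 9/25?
No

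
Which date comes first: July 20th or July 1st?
July 1st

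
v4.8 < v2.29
False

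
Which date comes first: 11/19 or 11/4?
11/4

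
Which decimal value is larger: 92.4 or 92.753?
92.753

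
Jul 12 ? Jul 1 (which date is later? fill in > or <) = >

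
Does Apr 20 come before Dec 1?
Yes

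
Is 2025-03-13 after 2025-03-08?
Yes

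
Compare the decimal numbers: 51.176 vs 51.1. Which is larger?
51.176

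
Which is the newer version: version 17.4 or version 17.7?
version 17.7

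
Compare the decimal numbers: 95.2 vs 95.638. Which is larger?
95.638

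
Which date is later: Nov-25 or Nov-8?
Nov-25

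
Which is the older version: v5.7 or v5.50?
v5.7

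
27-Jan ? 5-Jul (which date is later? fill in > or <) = <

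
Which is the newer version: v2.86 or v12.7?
v12.7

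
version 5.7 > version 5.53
False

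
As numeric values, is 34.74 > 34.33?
True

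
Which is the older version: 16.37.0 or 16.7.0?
16.7.0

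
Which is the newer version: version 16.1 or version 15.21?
version 16.1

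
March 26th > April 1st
False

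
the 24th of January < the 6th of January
False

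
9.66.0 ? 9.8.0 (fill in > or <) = >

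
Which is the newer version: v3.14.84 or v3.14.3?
v3.14.84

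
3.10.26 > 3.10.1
True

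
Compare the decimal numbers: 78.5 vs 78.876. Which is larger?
78.876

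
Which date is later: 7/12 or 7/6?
7/12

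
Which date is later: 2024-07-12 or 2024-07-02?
2024-07-12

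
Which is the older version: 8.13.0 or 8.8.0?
8.8.0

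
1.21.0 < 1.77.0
True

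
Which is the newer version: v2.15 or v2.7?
v2.15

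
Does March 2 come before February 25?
No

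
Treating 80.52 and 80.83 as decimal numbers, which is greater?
80.83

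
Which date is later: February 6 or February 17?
February 17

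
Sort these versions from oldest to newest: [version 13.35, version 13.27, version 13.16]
[version 13.16, version 13.27, version 13.35]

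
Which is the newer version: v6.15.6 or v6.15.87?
v6.15.87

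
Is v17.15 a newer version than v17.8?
Yes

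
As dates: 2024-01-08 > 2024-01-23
False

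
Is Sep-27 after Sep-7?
Yes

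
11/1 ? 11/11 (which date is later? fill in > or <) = <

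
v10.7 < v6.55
False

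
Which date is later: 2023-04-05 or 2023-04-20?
2023-04-20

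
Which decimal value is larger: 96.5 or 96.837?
96.837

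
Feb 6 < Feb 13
True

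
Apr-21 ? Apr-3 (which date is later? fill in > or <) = >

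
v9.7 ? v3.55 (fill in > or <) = >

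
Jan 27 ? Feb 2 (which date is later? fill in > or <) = <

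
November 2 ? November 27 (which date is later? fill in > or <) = <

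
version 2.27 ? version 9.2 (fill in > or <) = <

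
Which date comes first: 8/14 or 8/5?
8/5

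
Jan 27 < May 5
True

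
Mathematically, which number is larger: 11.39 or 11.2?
11.39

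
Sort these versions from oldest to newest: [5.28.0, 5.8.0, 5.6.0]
[5.6.0, 5.8.0, 5.28.0]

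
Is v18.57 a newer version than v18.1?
Yes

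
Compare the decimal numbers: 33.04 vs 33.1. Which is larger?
33.1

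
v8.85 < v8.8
False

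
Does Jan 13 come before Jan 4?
No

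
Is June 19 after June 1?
Yes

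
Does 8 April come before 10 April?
Yes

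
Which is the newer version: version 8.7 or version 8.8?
version 8.8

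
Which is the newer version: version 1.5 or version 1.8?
version 1.8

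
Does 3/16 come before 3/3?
No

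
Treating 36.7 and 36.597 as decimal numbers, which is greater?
36.7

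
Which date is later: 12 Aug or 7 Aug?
12 Aug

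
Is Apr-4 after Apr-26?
No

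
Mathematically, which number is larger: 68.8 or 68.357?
68.8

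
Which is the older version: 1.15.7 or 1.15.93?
1.15.7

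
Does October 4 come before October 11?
Yes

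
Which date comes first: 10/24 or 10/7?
10/7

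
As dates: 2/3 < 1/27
False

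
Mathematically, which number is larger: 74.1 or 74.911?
74.911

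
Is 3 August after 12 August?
No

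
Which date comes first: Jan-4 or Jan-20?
Jan-4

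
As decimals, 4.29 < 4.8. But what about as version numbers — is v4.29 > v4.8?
True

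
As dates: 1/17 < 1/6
False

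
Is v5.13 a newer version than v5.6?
Yes. Version numbers are compared segment by segment as integers, not as decimals: minor version 13 > 6, so v5.13 > v5.6 (even though the decimal 5.13 < 5.6).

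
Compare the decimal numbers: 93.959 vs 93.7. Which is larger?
93.959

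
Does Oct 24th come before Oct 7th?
No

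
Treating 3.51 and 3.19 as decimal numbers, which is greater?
3.51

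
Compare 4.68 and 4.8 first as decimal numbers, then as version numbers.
As decimals: 4.68 < 4.8. As versions: v4.68 > v4.8 (minor version 68 > 8).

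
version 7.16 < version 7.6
False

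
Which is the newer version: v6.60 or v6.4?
v6.60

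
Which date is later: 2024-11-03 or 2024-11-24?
2024-11-24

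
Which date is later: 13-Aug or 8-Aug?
13-Aug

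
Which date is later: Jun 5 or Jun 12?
Jun 12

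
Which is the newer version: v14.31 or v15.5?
v15.5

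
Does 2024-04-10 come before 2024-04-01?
No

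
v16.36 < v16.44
True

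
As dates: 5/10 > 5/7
True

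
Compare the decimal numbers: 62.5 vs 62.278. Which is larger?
62.5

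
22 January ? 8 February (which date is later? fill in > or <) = <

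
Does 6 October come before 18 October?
Yes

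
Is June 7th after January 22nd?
Yes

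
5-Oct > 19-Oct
False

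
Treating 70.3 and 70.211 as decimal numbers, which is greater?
70.3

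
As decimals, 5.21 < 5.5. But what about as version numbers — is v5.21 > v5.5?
True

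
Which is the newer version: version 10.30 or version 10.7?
version 10.30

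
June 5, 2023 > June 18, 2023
False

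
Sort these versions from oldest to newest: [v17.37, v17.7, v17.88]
[v17.7, v17.37, v17.88]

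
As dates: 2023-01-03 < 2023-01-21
True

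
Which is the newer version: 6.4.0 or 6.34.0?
6.34.0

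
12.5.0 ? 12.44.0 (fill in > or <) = <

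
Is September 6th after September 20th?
No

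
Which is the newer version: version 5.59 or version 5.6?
version 5.59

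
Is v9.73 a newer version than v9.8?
Yes. Version numbers are compared segment by segment as integers, not as decimals: minor version 73 > 8, so v9.73 > v9.8 (even though the decimal 9.73 < 9.8).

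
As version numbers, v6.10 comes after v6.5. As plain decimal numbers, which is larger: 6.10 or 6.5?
6.5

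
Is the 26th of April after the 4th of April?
Yes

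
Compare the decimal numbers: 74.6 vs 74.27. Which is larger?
74.6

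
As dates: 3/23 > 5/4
False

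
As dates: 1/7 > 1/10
False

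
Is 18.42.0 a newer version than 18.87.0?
No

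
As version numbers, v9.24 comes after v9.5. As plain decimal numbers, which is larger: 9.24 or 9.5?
9.5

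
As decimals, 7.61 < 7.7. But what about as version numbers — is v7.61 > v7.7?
True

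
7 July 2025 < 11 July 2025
True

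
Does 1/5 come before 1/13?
Yes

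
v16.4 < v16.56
True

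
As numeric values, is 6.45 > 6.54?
False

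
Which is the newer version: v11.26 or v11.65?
v11.65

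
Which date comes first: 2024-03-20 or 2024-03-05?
2024-03-05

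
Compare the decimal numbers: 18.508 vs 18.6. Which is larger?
18.6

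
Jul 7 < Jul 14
True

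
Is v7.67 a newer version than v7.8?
Yes. Version numbers are compared segment by segment as integers, not as decimals: minor version 67 > 8, so v7.67 > v7.8 (even though the decimal 7.67 < 7.8).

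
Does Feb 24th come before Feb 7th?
No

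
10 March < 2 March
False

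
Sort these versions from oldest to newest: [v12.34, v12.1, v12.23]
[v12.1, v12.23, v12.34]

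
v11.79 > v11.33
True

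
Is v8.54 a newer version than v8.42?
Yes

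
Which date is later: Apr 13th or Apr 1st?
Apr 13th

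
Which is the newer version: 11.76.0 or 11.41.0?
11.76.0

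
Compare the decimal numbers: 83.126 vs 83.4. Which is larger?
83.4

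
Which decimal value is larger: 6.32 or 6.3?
6.32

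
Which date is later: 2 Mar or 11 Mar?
11 Mar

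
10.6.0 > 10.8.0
False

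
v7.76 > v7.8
True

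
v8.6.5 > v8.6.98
False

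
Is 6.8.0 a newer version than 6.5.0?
Yes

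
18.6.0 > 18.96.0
False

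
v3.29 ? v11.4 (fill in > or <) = <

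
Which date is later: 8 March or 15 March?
15 March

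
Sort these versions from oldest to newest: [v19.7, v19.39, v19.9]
[v19.7, v19.9, v19.39]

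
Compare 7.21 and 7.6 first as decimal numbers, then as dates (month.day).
As decimals: 7.21 < 7.6. As dates: 7/21 is later than 7/6 (day 21 > day 6).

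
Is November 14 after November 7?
Yes. Day 14 comes after day 7 in November — this is a date comparison, not a decimal one (the decimal 11.14 would be smaller than 11.7).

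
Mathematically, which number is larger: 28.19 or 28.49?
28.49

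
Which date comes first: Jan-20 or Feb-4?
Jan-20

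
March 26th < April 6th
True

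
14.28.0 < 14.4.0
False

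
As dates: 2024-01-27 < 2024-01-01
False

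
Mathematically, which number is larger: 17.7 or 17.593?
17.7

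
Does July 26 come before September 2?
Yes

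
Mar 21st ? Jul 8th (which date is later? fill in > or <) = <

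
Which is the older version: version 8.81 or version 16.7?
version 8.81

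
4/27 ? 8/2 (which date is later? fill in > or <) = <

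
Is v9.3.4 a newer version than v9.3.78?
No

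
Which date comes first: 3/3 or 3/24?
3/3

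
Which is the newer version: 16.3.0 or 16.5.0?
16.5.0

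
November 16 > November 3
True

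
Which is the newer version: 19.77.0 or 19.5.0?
19.77.0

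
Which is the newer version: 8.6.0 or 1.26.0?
8.6.0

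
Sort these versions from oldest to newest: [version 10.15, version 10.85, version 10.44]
[version 10.15, version 10.44, version 10.85]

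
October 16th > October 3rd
True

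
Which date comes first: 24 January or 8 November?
24 January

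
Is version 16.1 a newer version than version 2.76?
Yes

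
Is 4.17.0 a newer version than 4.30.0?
No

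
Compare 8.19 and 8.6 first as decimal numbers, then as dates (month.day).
As decimals: 8.19 < 8.6. As dates: 8/19 is later than 8/6 (day 19 > day 6).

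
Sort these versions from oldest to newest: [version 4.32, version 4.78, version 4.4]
[version 4.4, version 4.32, version 4.78]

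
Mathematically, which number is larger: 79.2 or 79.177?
79.2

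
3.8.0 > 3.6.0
True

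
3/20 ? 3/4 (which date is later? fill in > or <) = >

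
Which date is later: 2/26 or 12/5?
12/5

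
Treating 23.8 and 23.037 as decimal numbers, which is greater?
23.8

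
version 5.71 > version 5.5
True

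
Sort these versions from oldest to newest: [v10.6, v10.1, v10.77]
[v10.1, v10.6, v10.77]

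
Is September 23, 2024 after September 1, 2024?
Yes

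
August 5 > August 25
False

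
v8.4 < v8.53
True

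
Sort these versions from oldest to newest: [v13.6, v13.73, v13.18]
[v13.6, v13.18, v13.73]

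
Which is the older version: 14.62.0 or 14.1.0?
14.1.0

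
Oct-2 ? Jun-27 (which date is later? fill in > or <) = >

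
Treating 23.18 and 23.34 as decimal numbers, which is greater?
23.34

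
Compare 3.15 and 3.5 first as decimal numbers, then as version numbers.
As decimals: 3.15 < 3.5. As versions: v3.15 > v3.5 (minor version 15 > 5).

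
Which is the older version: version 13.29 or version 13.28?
version 13.28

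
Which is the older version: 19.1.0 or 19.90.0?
19.1.0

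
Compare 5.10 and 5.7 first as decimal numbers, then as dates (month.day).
As decimals: 5.10 < 5.7. As dates: 5/10 is later than 5/7 (day 10 > day 7).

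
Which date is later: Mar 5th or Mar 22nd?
Mar 22nd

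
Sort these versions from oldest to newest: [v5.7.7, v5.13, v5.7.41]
[v5.7.7, v5.7.41, v5.13]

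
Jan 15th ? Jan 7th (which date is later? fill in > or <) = >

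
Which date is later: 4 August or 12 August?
12 August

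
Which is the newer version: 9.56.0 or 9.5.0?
9.56.0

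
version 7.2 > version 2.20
True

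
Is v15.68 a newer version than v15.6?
Yes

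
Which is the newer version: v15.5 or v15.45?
v15.45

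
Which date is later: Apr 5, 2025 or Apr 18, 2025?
Apr 18, 2025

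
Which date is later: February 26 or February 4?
February 26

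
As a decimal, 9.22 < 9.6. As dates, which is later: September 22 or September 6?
September 22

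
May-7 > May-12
False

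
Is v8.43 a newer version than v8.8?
Yes. Version numbers are compared segment by segment as integers, not as decimals: minor version 43 > 8, so v8.43 > v8.8 (even though the decimal 8.43 < 8.8).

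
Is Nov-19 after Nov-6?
Yes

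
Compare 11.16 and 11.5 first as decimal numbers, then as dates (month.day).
As decimals: 11.16 < 11.5. As dates: 11/16 is later than 11/5 (day 16 > day 5).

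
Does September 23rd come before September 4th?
No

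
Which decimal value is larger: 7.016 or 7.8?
7.8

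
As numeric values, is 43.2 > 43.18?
True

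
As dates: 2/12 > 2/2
True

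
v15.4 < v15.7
True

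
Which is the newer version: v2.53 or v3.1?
v3.1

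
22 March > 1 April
False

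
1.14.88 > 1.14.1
True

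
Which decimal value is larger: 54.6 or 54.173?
54.6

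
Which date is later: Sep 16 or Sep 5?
Sep 16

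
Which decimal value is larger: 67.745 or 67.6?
67.745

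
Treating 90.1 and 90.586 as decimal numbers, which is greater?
90.586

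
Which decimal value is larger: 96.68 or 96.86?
96.86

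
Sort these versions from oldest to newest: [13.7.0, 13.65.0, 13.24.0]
[13.7.0, 13.24.0, 13.65.0]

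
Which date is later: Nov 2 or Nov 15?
Nov 15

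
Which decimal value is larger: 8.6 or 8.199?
8.6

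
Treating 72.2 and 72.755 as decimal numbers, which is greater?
72.755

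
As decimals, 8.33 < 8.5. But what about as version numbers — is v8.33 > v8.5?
True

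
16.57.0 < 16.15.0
False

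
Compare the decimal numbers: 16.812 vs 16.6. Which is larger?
16.812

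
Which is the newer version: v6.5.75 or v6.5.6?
v6.5.75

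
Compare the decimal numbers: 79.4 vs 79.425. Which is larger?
79.425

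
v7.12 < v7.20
True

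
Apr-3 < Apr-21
True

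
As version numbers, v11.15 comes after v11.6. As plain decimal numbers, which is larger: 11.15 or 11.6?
11.6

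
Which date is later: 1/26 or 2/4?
2/4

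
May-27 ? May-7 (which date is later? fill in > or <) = >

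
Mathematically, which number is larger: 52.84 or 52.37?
52.84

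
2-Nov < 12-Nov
True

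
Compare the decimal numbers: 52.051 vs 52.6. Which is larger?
52.6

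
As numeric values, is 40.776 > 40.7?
True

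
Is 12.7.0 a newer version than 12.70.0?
No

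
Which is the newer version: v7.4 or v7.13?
v7.13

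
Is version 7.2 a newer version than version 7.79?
No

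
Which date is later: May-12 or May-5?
May-12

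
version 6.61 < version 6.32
False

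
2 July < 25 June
False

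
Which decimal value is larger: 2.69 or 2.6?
2.69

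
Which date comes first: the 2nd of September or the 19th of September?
the 2nd of September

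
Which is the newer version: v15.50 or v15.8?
v15.50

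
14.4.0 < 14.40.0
True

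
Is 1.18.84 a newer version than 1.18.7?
Yes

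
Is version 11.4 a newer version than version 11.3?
Yes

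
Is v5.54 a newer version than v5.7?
Yes. Version numbers are compared segment by segment as integers, not as decimals: minor version 54 > 7, so v5.54 > v5.7 (even though the decimal 5.54 < 5.7).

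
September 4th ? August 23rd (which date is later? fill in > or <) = >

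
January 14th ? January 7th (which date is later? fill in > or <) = >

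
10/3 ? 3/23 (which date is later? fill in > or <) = >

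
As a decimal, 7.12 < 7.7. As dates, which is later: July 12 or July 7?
July 12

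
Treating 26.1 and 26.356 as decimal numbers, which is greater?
26.356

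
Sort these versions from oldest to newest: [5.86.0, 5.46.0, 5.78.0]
[5.46.0, 5.78.0, 5.86.0]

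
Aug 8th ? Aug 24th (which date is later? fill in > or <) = <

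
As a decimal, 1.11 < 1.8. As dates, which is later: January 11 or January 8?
January 11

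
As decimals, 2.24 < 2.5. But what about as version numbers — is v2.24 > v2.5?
True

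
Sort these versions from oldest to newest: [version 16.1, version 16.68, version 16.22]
[version 16.1, version 16.22, version 16.68]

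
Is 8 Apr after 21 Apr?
No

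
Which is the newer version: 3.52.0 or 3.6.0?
3.52.0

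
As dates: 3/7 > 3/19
False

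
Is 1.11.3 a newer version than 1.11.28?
No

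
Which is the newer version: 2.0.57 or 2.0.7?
2.0.57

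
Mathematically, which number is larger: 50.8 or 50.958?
50.958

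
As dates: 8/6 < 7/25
False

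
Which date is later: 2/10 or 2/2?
2/10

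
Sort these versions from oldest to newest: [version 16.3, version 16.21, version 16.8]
[version 16.3, version 16.8, version 16.21]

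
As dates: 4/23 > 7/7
False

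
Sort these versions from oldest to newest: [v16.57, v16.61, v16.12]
[v16.12, v16.57, v16.61]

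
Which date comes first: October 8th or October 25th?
October 8th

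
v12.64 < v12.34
False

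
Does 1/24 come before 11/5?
Yes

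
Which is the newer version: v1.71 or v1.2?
v1.71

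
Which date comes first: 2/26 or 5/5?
2/26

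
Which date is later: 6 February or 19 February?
19 February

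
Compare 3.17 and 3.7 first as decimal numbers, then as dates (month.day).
As decimals: 3.17 < 3.7. As dates: 3/17 is later than 3/7 (day 17 > day 7).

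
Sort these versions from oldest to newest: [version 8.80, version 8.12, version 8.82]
[version 8.12, version 8.80, version 8.82]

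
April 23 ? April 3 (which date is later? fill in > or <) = >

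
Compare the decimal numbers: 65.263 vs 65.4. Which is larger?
65.4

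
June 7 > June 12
False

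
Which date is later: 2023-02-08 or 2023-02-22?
2023-02-22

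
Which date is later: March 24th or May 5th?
May 5th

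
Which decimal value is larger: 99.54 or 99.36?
99.54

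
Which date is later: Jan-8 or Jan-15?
Jan-15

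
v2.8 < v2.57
True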